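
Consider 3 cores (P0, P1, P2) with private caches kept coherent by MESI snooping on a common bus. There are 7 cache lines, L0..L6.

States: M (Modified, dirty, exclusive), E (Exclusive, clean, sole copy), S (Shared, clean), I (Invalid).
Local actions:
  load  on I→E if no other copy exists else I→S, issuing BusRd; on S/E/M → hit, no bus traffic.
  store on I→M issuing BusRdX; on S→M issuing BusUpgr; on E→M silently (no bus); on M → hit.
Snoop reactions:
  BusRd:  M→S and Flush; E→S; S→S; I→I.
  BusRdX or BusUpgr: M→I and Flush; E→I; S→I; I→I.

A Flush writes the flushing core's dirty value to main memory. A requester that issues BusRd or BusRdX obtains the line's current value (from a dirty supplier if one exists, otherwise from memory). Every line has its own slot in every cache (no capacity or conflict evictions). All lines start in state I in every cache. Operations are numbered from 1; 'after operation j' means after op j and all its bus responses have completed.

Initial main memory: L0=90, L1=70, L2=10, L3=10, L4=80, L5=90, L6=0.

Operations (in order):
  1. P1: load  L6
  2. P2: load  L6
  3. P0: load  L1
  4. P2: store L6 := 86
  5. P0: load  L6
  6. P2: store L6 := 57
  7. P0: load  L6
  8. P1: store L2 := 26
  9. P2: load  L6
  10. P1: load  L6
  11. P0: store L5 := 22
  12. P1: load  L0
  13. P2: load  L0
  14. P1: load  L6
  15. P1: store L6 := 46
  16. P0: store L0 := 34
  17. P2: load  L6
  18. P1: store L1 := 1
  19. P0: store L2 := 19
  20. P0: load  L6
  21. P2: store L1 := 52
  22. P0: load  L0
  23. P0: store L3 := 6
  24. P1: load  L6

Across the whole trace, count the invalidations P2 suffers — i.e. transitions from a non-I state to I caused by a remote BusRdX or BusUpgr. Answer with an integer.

invalidations = 2

1. P1: load  L6  bus=[BusRd]  L6: P0=I P1=E P2=I  mem[L6]=0
2. P2: load  L6  bus=[BusRd]  L6: P0=I P1=S P2=S  mem[L6]=0
3. P0: load  L1  bus=[BusRd]  L1: P0=E P1=I P2=I  mem[L1]=70
4. P2: store L6 := 86  bus=[BusUpgr]  L6: P0=I P1=I P2=M  mem[L6]=0
5. P0: load  L6  bus=[BusRd,Flush]  L6: P0=S P1=I P2=S  mem[L6]=86
6. P2: store L6 := 57  bus=[BusUpgr]  L6: P0=I P1=I P2=M  mem[L6]=86
7. P0: load  L6  bus=[BusRd,Flush]  L6: P0=S P1=I P2=S  mem[L6]=57
8. P1: store L2 := 26  bus=[BusRdX]  L2: P0=I P1=M P2=I  mem[L2]=10
9. P2: load  L6  bus=[-]  L6: P0=S P1=I P2=S  mem[L6]=57
10. P1: load  L6  bus=[BusRd]  L6: P0=S P1=S P2=S  mem[L6]=57
11. P0: store L5 := 22  bus=[BusRdX]  L5: P0=M P1=I P2=I  mem[L5]=90
12. P1: load  L0  bus=[BusRd]  L0: P0=I P1=E P2=I  mem[L0]=90
13. P2: load  L0  bus=[BusRd]  L0: P0=I P1=S P2=S  mem[L0]=90
14. P1: load  L6  bus=[-]  L6: P0=S P1=S P2=S  mem[L6]=57
15. P1: store L6 := 46  bus=[BusUpgr]  L6: P0=I P1=M P2=I  mem[L6]=57
16. P0: store L0 := 34  bus=[BusRdX]  L0: P0=M P1=I P2=I  mem[L0]=90
17. P2: load  L6  bus=[BusRd,Flush]  L6: P0=I P1=S P2=S  mem[L6]=46
18. P1: store L1 := 1  bus=[BusRdX]  L1: P0=I P1=M P2=I  mem[L1]=70
19. P0: store L2 := 19  bus=[BusRdX,Flush]  L2: P0=M P1=I P2=I  mem[L2]=26
20. P0: load  L6  bus=[BusRd]  L6: P0=S P1=S P2=S  mem[L6]=46
21. P2: store L1 := 52  bus=[BusRdX,Flush]  L1: P0=I P1=I P2=M  mem[L1]=1
22. P0: load  L0  bus=[-]  L0: P0=M P1=I P2=I  mem[L0]=90
23. P0: store L3 := 6  bus=[BusRdX]  L3: P0=M P1=I P2=I  mem[L3]=10
24. P1: load  L6  bus=[-]  L6: P0=S P1=S P2=S  mem[L6]=46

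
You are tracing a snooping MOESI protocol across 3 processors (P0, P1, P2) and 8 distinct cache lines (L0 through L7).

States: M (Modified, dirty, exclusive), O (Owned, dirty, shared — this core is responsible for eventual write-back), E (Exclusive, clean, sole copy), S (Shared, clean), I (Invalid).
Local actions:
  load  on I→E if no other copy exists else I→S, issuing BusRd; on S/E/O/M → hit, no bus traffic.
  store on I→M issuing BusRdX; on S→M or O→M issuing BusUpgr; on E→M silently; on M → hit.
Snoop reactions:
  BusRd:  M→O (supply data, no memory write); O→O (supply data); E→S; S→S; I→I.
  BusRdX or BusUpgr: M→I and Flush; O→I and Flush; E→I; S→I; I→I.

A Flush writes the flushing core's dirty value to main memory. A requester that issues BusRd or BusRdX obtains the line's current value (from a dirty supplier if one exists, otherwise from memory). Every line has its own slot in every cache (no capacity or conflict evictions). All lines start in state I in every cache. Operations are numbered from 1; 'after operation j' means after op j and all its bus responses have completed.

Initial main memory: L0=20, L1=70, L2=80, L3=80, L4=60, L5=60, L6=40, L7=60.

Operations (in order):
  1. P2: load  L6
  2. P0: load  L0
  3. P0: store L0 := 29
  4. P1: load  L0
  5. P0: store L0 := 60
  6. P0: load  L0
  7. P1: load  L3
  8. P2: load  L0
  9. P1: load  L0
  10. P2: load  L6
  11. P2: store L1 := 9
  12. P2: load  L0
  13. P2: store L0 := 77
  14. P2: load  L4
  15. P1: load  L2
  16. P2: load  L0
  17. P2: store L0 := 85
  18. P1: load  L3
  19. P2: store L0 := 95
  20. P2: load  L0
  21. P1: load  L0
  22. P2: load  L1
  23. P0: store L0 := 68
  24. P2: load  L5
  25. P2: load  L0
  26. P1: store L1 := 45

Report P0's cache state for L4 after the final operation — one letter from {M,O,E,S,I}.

step 1: P2: load  L6  ⟶  IIE  (L6)  txn=BusRd  M[L6]=40
step 2: P0: load  L0  ⟶  EII  (L0)  txn=BusRd  M[L0]=20
step 3: P0: store L0 := 29  ⟶  MII  (L0)  txn=∅  M[L0]=20
step 4: P1: load  L0  ⟶  OSI  (L0)  txn=BusRd  M[L0]=20
step 5: P0: store L0 := 60  ⟶  MII  (L0)  txn=BusUpgr  M[L0]=20
step 6: P0: load  L0  ⟶  MII  (L0)  txn=∅  M[L0]=20
step 7: P1: load  L3  ⟶  IEI  (L3)  txn=BusRd  M[L3]=80
step 8: P2: load  L0  ⟶  OIS  (L0)  txn=BusRd  M[L0]=20
step 9: P1: load  L0  ⟶  OSS  (L0)  txn=BusRd  M[L0]=20
step 10: P2: load  L6  ⟶  IIE  (L6)  txn=∅  M[L6]=40
step 11: P2: store L1 := 9  ⟶  IIM  (L1)  txn=BusRdX  M[L1]=70
step 12: P2: load  L0  ⟶  OSS  (L0)  txn=∅  M[L0]=20
step 13: P2: store L0 := 77  ⟶  IIM  (L0)  txn=BusUpgr+Flush  M[L0]=60
step 14: P2: load  L4  ⟶  IIE  (L4)  txn=BusRd  M[L4]=60
step 15: P1: load  L2  ⟶  IEI  (L2)  txn=BusRd  M[L2]=80
step 16: P2: load  L0  ⟶  IIM  (L0)  txn=∅  M[L0]=60
step 17: P2: store L0 := 85  ⟶  IIM  (L0)  txn=∅  M[L0]=60
step 18: P1: load  L3  ⟶  IEI  (L3)  txn=∅  M[L3]=80
step 19: P2: store L0 := 95  ⟶  IIM  (L0)  txn=∅  M[L0]=60
step 20: P2: load  L0  ⟶  IIM  (L0)  txn=∅  M[L0]=60
step 21: P1: load  L0  ⟶  ISO  (L0)  txn=BusRd  M[L0]=60
step 22: P2: load  L1  ⟶  IIM  (L1)  txn=∅  M[L1]=70
step 23: P0: store L0 := 68  ⟶  MII  (L0)  txn=BusRdX+Flush  M[L0]=95
step 24: P2: load  L5  ⟶  IIE  (L5)  txn=BusRd  M[L5]=60
step 25: P2: load  L0  ⟶  OIS  (L0)  txn=BusRd  M[L0]=95
step 26: P1: store L1 := 45  ⟶  IMI  (L1)  txn=BusRdX+Flush  M[L1]=9

state = I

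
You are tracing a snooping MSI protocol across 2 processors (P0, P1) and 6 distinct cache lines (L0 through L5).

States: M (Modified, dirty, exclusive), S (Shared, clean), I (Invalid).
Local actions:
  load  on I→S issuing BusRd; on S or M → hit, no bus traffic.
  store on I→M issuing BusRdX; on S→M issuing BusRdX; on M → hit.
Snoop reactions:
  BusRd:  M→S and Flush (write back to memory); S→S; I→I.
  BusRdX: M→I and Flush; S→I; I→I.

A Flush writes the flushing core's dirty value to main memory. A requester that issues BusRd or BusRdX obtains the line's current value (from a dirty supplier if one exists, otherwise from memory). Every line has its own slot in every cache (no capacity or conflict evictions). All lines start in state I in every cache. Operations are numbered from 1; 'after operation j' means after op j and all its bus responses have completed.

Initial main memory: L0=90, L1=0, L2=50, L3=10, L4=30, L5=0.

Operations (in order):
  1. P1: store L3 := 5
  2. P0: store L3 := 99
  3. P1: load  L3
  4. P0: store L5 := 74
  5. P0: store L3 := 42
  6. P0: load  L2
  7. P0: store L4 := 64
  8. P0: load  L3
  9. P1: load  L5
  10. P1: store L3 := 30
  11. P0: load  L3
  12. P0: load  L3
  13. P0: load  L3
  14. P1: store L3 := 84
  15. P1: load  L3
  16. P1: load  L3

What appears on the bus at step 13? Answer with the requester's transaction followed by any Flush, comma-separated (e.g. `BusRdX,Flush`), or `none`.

  op1 P1: store L3 := 5 → I/M on L3; bus BusRdX; mem=10
  op2 P0: store L3 := 99 → M/I on L3; bus BusRdX Flush; mem=5
  op3 P1: load  L3 → S/S on L3; bus BusRd Flush; mem=99
  op4 P0: store L5 := 74 → M/I on L5; bus BusRdX; mem=0
  op5 P0: store L3 := 42 → M/I on L3; bus BusRdX; mem=99
  op6 P0: load  L2 → S/I on L2; bus BusRd; mem=50
  op7 P0: store L4 := 64 → M/I on L4; bus BusRdX; mem=30
  op8 P0: load  L3 → M/I on L3; bus (none); mem=99
  op9 P1: load  L5 → S/S on L5; bus BusRd Flush; mem=74
  op10 P1: store L3 := 30 → I/M on L3; bus BusRdX Flush; mem=42
  op11 P0: load  L3 → S/S on L3; bus BusRd Flush; mem=30
  op12 P0: load  L3 → S/S on L3; bus (none); mem=30
  op13 P0: load  L3 → S/S on L3; bus (none); mem=30
  op14 P1: store L3 := 84 → I/M on L3; bus BusRdX; mem=30
  op15 P1: load  L3 → I/M on L3; bus (none); mem=30
  op16 P1: load  L3 → I/M on L3; bus (none); mem=30

bus = none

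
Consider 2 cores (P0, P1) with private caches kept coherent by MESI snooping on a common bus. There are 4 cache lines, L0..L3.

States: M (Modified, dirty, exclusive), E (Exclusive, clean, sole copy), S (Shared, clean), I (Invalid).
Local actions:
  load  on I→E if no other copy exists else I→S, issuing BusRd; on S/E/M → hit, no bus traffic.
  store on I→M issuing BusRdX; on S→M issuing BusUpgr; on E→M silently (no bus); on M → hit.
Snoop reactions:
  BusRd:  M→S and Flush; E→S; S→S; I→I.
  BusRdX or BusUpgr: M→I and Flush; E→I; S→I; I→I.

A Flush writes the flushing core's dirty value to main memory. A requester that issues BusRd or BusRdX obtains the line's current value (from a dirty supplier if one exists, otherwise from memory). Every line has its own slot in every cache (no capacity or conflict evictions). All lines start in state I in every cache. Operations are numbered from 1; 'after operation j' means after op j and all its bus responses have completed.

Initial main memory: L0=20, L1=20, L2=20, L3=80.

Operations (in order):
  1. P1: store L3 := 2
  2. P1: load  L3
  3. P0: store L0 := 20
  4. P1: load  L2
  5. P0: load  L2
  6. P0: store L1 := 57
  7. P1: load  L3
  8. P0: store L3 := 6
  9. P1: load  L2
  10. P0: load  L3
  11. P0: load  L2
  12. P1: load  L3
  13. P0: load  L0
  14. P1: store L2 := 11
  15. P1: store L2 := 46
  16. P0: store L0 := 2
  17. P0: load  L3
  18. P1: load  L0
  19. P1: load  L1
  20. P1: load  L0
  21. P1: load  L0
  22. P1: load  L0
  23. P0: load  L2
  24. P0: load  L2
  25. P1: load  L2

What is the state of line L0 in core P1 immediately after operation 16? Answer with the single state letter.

1. P1: store L3 := 2  bus=[BusRdX]  L3: P0=I P1=M  mem[L3]=80
2. P1: load  L3  bus=[-]  L3: P0=I P1=M  mem[L3]=80
3. P0: store L0 := 20  bus=[BusRdX]  L0: P0=M P1=I  mem[L0]=20
4. P1: load  L2  bus=[BusRd]  L2: P0=I P1=E  mem[L2]=20
5. P0: load  L2  bus=[BusRd]  L2: P0=S P1=S  mem[L2]=20
6. P0: store L1 := 57  bus=[BusRdX]  L1: P0=M P1=I  mem[L1]=20
7. P1: load  L3  bus=[-]  L3: P0=I P1=M  mem[L3]=80
8. P0: store L3 := 6  bus=[BusRdX,Flush]  L3: P0=M P1=I  mem[L3]=2
9. P1: load  L2  bus=[-]  L2: P0=S P1=S  mem[L2]=20
10. P0: load  L3  bus=[-]  L3: P0=M P1=I  mem[L3]=2
11. P0: load  L2  bus=[-]  L2: P0=S P1=S  mem[L2]=20
12. P1: load  L3  bus=[BusRd,Flush]  L3: P0=S P1=S  mem[L3]=6
13. P0: load  L0  bus=[-]  L0: P0=M P1=I  mem[L0]=20
14. P1: store L2 := 11  bus=[BusUpgr]  L2: P0=I P1=M  mem[L2]=20
15. P1: store L2 := 46  bus=[-]  L2: P0=I P1=M  mem[L2]=20
16. P0: store L0 := 2  bus=[-]  L0: P0=M P1=I  mem[L0]=20
17. P0: load  L3  bus=[-]  L3: P0=S P1=S  mem[L3]=6
18. P1: load  L0  bus=[BusRd,Flush]  L0: P0=S P1=S  mem[L0]=2
19. P1: load  L1  bus=[BusRd,Flush]  L1: P0=S P1=S  mem[L1]=57
20. P1: load  L0  bus=[-]  L0: P0=S P1=S  mem[L0]=2
21. P1: load  L0  bus=[-]  L0: P0=S P1=S  mem[L0]=2
22. P1: load  L0  bus=[-]  L0: P0=S P1=S  mem[L0]=2
23. P0: load  L2  bus=[BusRd,Flush]  L2: P0=S P1=S  mem[L2]=46
24. P0: load  L2  bus=[-]  L2: P0=S P1=S  mem[L2]=46
25. P1: load  L2  bus=[-]  L2: P0=S P1=S  mem[L2]=46

state = I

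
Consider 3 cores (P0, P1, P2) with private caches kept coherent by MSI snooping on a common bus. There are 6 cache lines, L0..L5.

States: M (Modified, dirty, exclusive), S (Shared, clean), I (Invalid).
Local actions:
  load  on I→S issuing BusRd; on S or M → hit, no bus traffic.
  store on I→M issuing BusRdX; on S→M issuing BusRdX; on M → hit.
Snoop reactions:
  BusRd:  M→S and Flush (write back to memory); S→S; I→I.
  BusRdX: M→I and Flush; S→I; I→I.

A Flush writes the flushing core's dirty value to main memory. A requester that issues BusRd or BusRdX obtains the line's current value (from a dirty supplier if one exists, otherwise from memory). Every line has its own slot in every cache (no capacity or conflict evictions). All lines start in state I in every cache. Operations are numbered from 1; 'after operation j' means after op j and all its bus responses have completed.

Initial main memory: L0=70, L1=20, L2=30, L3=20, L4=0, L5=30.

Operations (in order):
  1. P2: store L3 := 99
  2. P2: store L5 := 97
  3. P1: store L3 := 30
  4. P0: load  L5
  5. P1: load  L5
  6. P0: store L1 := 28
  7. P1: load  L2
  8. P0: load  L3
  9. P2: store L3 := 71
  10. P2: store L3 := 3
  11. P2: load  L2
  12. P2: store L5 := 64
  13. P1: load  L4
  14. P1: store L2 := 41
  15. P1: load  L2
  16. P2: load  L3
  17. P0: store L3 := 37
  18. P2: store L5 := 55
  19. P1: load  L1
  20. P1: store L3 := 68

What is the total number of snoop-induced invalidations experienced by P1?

invalidations = 2

[1] P2: store L3 := 99 | P0:I, P1:I, P2:M(99) | bus: BusRdX
[2] P2: store L5 := 97 | P0:I, P1:I, P2:M(97) | bus: BusRdX
[3] P1: store L3 := 30 | P0:I, P1:M(30), P2:I | bus: BusRdX,Flush
[4] P0: load  L5 | P0:S(97), P1:I, P2:S(97) | bus: BusRd,Flush
[5] P1: load  L5 | P0:S(97), P1:S(97), P2:S(97) | bus: BusRd
[6] P0: store L1 := 28 | P0:M(28), P1:I, P2:I | bus: BusRdX
[7] P1: load  L2 | P0:I, P1:S(30), P2:I | bus: BusRd
[8] P0: load  L3 | P0:S(30), P1:S(30), P2:I | bus: BusRd,Flush
[9] P2: store L3 := 71 | P0:I, P1:I, P2:M(71) | bus: BusRdX
[10] P2: store L3 := 3 | P0:I, P1:I, P2:M(3) | bus: none
[11] P2: load  L2 | P0:I, P1:S(30), P2:S(30) | bus: BusRd
[12] P2: store L5 := 64 | P0:I, P1:I, P2:M(64) | bus: BusRdX
[13] P1: load  L4 | P0:I, P1:S(0), P2:I | bus: BusRd
[14] P1: store L2 := 41 | P0:I, P1:M(41), P2:I | bus: BusRdX
[15] P1: load  L2 | P0:I, P1:M(41), P2:I | bus: none
[16] P2: load  L3 | P0:I, P1:I, P2:M(3) | bus: none
[17] P0: store L3 := 37 | P0:M(37), P1:I, P2:I | bus: BusRdX,Flush
[18] P2: store L5 := 55 | P0:I, P1:I, P2:M(55) | bus: none
[19] P1: load  L1 | P0:S(28), P1:S(28), P2:I | bus: BusRd,Flush
[20] P1: store L3 := 68 | P0:I, P1:M(68), P2:I | bus: BusRdX,Flush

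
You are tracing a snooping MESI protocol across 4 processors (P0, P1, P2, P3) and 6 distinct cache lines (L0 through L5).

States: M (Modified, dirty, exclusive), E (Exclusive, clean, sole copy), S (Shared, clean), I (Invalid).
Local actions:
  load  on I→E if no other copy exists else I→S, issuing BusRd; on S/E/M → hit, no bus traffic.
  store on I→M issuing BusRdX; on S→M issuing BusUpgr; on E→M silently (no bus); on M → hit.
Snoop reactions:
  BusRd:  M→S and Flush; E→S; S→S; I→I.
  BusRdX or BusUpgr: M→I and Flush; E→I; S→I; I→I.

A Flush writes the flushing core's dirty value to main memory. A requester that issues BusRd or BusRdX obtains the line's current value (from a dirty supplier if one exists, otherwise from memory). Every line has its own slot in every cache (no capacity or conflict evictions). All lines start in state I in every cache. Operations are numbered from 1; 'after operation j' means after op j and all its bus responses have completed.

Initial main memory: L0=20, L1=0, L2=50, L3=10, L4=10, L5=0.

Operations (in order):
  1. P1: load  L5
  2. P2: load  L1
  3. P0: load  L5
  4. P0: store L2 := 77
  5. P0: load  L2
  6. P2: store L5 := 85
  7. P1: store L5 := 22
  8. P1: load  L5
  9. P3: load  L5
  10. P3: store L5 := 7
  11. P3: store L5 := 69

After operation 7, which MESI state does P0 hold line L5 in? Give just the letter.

  op1 P1: load  L5 → I/E/I/I on L5; bus BusRd; mem=0
  op2 P2: load  L1 → I/I/E/I on L1; bus BusRd; mem=0
  op3 P0: load  L5 → S/S/I/I on L5; bus BusRd; mem=0
  op4 P0: store L2 := 77 → M/I/I/I on L2; bus BusRdX; mem=50
  op5 P0: load  L2 → M/I/I/I on L2; bus (none); mem=50
  op6 P2: store L5 := 85 → I/I/M/I on L5; bus BusRdX; mem=0
  op7 P1: store L5 := 22 → I/M/I/I on L5; bus BusRdX Flush; mem=85
  op8 P1: load  L5 → I/M/I/I on L5; bus (none); mem=85
  op9 P3: load  L5 → I/S/I/S on L5; bus BusRd Flush; mem=22
  op10 P3: store L5 := 7 → I/I/I/M on L5; bus BusUpgr; mem=22
  op11 P3: store L5 := 69 → I/I/I/M on L5; bus (none); mem=22

state = I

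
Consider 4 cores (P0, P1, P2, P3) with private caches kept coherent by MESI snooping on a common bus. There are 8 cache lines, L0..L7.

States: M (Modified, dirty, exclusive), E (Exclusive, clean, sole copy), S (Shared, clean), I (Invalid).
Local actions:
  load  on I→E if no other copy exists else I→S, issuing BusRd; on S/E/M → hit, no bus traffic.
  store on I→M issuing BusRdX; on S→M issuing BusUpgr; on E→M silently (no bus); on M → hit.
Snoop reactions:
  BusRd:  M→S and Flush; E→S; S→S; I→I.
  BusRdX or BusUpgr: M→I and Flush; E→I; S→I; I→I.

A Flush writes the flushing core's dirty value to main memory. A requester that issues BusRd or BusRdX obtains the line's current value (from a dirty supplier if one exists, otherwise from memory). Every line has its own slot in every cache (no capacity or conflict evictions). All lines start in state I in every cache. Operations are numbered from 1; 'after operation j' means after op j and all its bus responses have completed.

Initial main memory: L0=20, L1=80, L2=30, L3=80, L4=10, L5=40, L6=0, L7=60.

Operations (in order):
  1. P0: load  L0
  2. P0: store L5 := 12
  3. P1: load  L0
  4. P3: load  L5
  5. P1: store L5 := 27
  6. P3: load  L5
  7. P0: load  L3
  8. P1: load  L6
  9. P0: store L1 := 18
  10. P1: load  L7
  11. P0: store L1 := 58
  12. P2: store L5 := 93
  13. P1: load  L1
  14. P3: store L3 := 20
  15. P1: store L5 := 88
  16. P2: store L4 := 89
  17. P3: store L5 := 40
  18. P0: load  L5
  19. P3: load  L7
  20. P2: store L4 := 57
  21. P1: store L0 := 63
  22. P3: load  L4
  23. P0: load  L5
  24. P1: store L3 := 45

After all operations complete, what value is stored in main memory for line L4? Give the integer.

memory[L4] = 57

  op1 P0: load  L0 → E/I/I/I on L0; bus BusRd; mem=20
  op2 P0: store L5 := 12 → M/I/I/I on L5; bus BusRdX; mem=40
  op3 P1: load  L0 → S/S/I/I on L0; bus BusRd; mem=20
  op4 P3: load  L5 → S/I/I/S on L5; bus BusRd Flush; mem=12
  op5 P1: store L5 := 27 → I/M/I/I on L5; bus BusRdX; mem=12
  op6 P3: load  L5 → I/S/I/S on L5; bus BusRd Flush; mem=27
  op7 P0: load  L3 → E/I/I/I on L3; bus BusRd; mem=80
  op8 P1: load  L6 → I/E/I/I on L6; bus BusRd; mem=0
  op9 P0: store L1 := 18 → M/I/I/I on L1; bus BusRdX; mem=80
  op10 P1: load  L7 → I/E/I/I on L7; bus BusRd; mem=60
  op11 P0: store L1 := 58 → M/I/I/I on L1; bus (none); mem=80
  op12 P2: store L5 := 93 → I/I/M/I on L5; bus BusRdX; mem=27
  op13 P1: load  L1 → S/S/I/I on L1; bus BusRd Flush; mem=58
  op14 P3: store L3 := 20 → I/I/I/M on L3; bus BusRdX; mem=80
  op15 P1: store L5 := 88 → I/M/I/I on L5; bus BusRdX Flush; mem=93
  op16 P2: store L4 := 89 → I/I/M/I on L4; bus BusRdX; mem=10
  op17 P3: store L5 := 40 → I/I/I/M on L5; bus BusRdX Flush; mem=88
  op18 P0: load  L5 → S/I/I/S on L5; bus BusRd Flush; mem=40
  op19 P3: load  L7 → I/S/I/S on L7; bus BusRd; mem=60
  op20 P2: store L4 := 57 → I/I/M/I on L4; bus (none); mem=10
  op21 P1: store L0 := 63 → I/M/I/I on L0; bus BusUpgr; mem=20
  op22 P3: load  L4 → I/I/S/S on L4; bus BusRd Flush; mem=57
  op23 P0: load  L5 → S/I/I/S on L5; bus (none); mem=40
  op24 P1: store L3 := 45 → I/M/I/I on L3; bus BusRdX Flush; mem=20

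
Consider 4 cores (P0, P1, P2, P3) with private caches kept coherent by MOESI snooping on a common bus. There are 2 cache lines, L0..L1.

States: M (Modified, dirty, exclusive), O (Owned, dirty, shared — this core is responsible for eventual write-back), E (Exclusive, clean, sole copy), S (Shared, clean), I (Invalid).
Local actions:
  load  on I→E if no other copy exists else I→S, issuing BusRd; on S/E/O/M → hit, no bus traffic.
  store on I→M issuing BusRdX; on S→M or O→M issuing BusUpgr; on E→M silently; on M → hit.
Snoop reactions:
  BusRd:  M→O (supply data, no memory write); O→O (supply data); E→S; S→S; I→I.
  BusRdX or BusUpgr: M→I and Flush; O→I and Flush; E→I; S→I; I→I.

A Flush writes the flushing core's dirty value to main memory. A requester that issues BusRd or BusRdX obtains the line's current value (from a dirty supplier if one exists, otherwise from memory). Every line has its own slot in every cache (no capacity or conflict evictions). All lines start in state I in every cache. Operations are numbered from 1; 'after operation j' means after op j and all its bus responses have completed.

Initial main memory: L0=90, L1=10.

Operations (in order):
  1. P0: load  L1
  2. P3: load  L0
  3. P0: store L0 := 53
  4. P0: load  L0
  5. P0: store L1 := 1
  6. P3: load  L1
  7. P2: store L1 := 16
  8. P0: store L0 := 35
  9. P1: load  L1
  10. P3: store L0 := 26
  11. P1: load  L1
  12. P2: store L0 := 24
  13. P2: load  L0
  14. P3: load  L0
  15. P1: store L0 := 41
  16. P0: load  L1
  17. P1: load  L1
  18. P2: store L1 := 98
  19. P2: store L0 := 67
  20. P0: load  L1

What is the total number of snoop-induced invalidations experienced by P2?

[1] P0: load  L1 | P0:E(10), P1:I, P2:I, P3:I | bus: BusRd
[2] P3: load  L0 | P0:I, P1:I, P2:I, P3:E(90) | bus: BusRd
[3] P0: store L0 := 53 | P0:M(53), P1:I, P2:I, P3:I | bus: BusRdX
[4] P0: load  L0 | P0:M(53), P1:I, P2:I, P3:I | bus: none
[5] P0: store L1 := 1 | P0:M(1), P1:I, P2:I, P3:I | bus: none
[6] P3: load  L1 | P0:O(1), P1:I, P2:I, P3:S(1) | bus: BusRd
[7] P2: store L1 := 16 | P0:I, P1:I, P2:M(16), P3:I | bus: BusRdX,Flush
[8] P0: store L0 := 35 | P0:M(35), P1:I, P2:I, P3:I | bus: none
[9] P1: load  L1 | P0:I, P1:S(16), P2:O(16), P3:I | bus: BusRd
[10] P3: store L0 := 26 | P0:I, P1:I, P2:I, P3:M(26) | bus: BusRdX,Flush
[11] P1: load  L1 | P0:I, P1:S(16), P2:O(16), P3:I | bus: none
[12] P2: store L0 := 24 | P0:I, P1:I, P2:M(24), P3:I | bus: BusRdX,Flush
[13] P2: load  L0 | P0:I, P1:I, P2:M(24), P3:I | bus: none
[14] P3: load  L0 | P0:I, P1:I, P2:O(24), P3:S(24) | bus: BusRd
[15] P1: store L0 := 41 | P0:I, P1:M(41), P2:I, P3:I | bus: BusRdX,Flush
[16] P0: load  L1 | P0:S(16), P1:S(16), P2:O(16), P3:I | bus: BusRd
[17] P1: load  L1 | P0:S(16), P1:S(16), P2:O(16), P3:I | bus: none
[18] P2: store L1 := 98 | P0:I, P1:I, P2:M(98), P3:I | bus: BusUpgr
[19] P2: store L0 := 67 | P0:I, P1:I, P2:M(67), P3:I | bus: BusRdX,Flush
[20] P0: load  L1 | P0:S(98), P1:I, P2:O(98), P3:I | bus: BusRd

invalidations = 1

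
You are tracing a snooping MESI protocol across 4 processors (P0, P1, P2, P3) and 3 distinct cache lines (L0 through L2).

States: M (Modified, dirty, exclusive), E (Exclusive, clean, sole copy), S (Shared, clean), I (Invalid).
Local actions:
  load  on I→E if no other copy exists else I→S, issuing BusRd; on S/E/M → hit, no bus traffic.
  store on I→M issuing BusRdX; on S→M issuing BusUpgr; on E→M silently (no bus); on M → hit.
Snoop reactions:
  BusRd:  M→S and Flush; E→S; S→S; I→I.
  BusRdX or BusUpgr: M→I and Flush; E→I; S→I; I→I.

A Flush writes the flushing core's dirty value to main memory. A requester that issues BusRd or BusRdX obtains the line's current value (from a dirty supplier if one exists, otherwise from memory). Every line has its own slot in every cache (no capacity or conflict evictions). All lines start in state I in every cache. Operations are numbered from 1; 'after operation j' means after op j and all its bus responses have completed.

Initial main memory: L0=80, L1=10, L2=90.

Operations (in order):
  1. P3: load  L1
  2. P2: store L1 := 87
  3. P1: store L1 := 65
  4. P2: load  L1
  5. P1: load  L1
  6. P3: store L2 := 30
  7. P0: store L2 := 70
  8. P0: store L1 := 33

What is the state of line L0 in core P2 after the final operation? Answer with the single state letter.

state = I

step 1: P3: load  L1  ⟶  IIIE  (L1)  txn=BusRd  M[L1]=10
step 2: P2: store L1 := 87  ⟶  IIMI  (L1)  txn=BusRdX  M[L1]=10
step 3: P1: store L1 := 65  ⟶  IMII  (L1)  txn=BusRdX+Flush  M[L1]=87
step 4: P2: load  L1  ⟶  ISSI  (L1)  txn=BusRd+Flush  M[L1]=65
step 5: P1: load  L1  ⟶  ISSI  (L1)  txn=∅  M[L1]=65
step 6: P3: store L2 := 30  ⟶  IIIM  (L2)  txn=BusRdX  M[L2]=90
step 7: P0: store L2 := 70  ⟶  MIII  (L2)  txn=BusRdX+Flush  M[L2]=30
step 8: P0: store L1 := 33  ⟶  MIII  (L1)  txn=BusRdX  M[L1]=65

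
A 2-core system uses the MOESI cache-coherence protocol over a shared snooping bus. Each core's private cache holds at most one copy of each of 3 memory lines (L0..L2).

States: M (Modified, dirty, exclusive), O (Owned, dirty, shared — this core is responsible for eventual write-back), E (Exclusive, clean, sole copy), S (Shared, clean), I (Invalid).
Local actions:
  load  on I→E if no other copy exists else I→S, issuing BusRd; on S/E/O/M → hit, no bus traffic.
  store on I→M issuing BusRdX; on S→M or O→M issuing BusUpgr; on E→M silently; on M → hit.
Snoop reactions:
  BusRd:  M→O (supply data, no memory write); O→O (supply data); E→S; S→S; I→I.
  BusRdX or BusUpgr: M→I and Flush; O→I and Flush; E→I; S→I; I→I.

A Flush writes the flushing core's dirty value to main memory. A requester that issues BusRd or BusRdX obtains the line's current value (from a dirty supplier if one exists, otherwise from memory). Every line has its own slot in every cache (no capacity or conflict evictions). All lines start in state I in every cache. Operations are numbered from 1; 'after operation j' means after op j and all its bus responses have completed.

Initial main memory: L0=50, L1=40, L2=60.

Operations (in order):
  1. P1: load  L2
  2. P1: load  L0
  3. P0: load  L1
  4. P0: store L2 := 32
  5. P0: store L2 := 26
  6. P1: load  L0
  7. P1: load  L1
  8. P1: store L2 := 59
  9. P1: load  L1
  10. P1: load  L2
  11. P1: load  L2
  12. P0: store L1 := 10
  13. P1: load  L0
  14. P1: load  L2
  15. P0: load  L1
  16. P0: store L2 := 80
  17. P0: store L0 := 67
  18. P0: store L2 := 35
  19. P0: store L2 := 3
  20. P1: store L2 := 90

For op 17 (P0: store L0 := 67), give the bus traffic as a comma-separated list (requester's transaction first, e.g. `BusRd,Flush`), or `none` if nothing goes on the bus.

[1] P1: load  L2 | P0:I, P1:E(60) | bus: BusRd
[2] P1: load  L0 | P0:I, P1:E(50) | bus: BusRd
[3] P0: load  L1 | P0:E(40), P1:I | bus: BusRd
[4] P0: store L2 := 32 | P0:M(32), P1:I | bus: BusRdX
[5] P0: store L2 := 26 | P0:M(26), P1:I | bus: none
[6] P1: load  L0 | P0:I, P1:E(50) | bus: none
[7] P1: load  L1 | P0:S(40), P1:S(40) | bus: BusRd
[8] P1: store L2 := 59 | P0:I, P1:M(59) | bus: BusRdX,Flush
[9] P1: load  L1 | P0:S(40), P1:S(40) | bus: none
[10] P1: load  L2 | P0:I, P1:M(59) | bus: none
[11] P1: load  L2 | P0:I, P1:M(59) | bus: none
[12] P0: store L1 := 10 | P0:M(10), P1:I | bus: BusUpgr
[13] P1: load  L0 | P0:I, P1:E(50) | bus: none
[14] P1: load  L2 | P0:I, P1:M(59) | bus: none
[15] P0: load  L1 | P0:M(10), P1:I | bus: none
[16] P0: store L2 := 80 | P0:M(80), P1:I | bus: BusRdX,Flush
[17] P0: store L0 := 67 | P0:M(67), P1:I | bus: BusRdX
[18] P0: store L2 := 35 | P0:M(35), P1:I | bus: none
[19] P0: store L2 := 3 | P0:M(3), P1:I | bus: none
[20] P1: store L2 := 90 | P0:I, P1:M(90) | bus: BusRdX,Flush

bus = BusRdX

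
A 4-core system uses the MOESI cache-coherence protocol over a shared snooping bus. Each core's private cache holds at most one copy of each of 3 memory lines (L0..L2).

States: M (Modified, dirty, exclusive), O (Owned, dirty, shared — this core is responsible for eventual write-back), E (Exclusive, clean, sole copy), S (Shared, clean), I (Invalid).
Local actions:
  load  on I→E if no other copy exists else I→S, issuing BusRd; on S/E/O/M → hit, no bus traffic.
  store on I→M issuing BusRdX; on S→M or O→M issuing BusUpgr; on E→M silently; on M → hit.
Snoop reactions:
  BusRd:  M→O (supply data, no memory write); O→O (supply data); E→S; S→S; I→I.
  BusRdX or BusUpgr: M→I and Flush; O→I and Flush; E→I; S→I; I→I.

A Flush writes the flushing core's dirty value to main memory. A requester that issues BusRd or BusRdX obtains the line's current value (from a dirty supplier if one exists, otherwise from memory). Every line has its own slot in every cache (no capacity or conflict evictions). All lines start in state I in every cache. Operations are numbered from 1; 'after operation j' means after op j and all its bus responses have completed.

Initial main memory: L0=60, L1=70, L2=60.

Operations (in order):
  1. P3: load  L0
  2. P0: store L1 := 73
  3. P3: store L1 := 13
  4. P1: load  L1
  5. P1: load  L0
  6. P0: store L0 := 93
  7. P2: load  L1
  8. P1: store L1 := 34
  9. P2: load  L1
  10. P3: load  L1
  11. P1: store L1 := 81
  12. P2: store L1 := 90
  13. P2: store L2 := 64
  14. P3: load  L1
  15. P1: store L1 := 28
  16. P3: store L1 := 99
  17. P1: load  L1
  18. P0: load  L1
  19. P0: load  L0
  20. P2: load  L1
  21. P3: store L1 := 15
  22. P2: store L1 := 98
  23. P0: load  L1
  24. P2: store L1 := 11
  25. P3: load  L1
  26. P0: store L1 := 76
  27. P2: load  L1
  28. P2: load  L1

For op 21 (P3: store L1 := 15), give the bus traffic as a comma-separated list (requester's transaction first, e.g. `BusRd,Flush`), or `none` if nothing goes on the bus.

step 1: P3: load  L0  ⟶  IIIE  (L0)  txn=BusRd  M[L0]=60
step 2: P0: store L1 := 73  ⟶  MIII  (L1)  txn=BusRdX  M[L1]=70
step 3: P3: store L1 := 13  ⟶  IIIM  (L1)  txn=BusRdX+Flush  M[L1]=73
step 4: P1: load  L1  ⟶  ISIO  (L1)  txn=BusRd  M[L1]=73
step 5: P1: load  L0  ⟶  ISIS  (L0)  txn=BusRd  M[L0]=60
step 6: P0: store L0 := 93  ⟶  MIII  (L0)  txn=BusRdX  M[L0]=60
step 7: P2: load  L1  ⟶  ISSO  (L1)  txn=BusRd  M[L1]=73
step 8: P1: store L1 := 34  ⟶  IMII  (L1)  txn=BusUpgr+Flush  M[L1]=13
step 9: P2: load  L1  ⟶  IOSI  (L1)  txn=BusRd  M[L1]=13
step 10: P3: load  L1  ⟶  IOSS  (L1)  txn=BusRd  M[L1]=13
step 11: P1: store L1 := 81  ⟶  IMII  (L1)  txn=BusUpgr  M[L1]=13
step 12: P2: store L1 := 90  ⟶  IIMI  (L1)  txn=BusRdX+Flush  M[L1]=81
step 13: P2: store L2 := 64  ⟶  IIMI  (L2)  txn=BusRdX  M[L2]=60
step 14: P3: load  L1  ⟶  IIOS  (L1)  txn=BusRd  M[L1]=81
step 15: P1: store L1 := 28  ⟶  IMII  (L1)  txn=BusRdX+Flush  M[L1]=90
step 16: P3: store L1 := 99  ⟶  IIIM  (L1)  txn=BusRdX+Flush  M[L1]=28
step 17: P1: load  L1  ⟶  ISIO  (L1)  txn=BusRd  M[L1]=28
step 18: P0: load  L1  ⟶  SSIO  (L1)  txn=BusRd  M[L1]=28
step 19: P0: load  L0  ⟶  MIII  (L0)  txn=∅  M[L0]=60
step 20: P2: load  L1  ⟶  SSSO  (L1)  txn=BusRd  M[L1]=28
step 21: P3: store L1 := 15  ⟶  IIIM  (L1)  txn=BusUpgr  M[L1]=28
step 22: P2: store L1 := 98  ⟶  IIMI  (L1)  txn=BusRdX+Flush  M[L1]=15
step 23: P0: load  L1  ⟶  SIOI  (L1)  txn=BusRd  M[L1]=15
step 24: P2: store L1 := 11  ⟶  IIMI  (L1)  txn=BusUpgr  M[L1]=15
step 25: P3: load  L1  ⟶  IIOS  (L1)  txn=BusRd  M[L1]=15
step 26: P0: store L1 := 76  ⟶  MIII  (L1)  txn=BusRdX+Flush  M[L1]=11
step 27: P2: load  L1  ⟶  OISI  (L1)  txn=BusRd  M[L1]=11
step 28: P2: load  L1  ⟶  OISI  (L1)  txn=∅  M[L1]=11

bus = BusUpgr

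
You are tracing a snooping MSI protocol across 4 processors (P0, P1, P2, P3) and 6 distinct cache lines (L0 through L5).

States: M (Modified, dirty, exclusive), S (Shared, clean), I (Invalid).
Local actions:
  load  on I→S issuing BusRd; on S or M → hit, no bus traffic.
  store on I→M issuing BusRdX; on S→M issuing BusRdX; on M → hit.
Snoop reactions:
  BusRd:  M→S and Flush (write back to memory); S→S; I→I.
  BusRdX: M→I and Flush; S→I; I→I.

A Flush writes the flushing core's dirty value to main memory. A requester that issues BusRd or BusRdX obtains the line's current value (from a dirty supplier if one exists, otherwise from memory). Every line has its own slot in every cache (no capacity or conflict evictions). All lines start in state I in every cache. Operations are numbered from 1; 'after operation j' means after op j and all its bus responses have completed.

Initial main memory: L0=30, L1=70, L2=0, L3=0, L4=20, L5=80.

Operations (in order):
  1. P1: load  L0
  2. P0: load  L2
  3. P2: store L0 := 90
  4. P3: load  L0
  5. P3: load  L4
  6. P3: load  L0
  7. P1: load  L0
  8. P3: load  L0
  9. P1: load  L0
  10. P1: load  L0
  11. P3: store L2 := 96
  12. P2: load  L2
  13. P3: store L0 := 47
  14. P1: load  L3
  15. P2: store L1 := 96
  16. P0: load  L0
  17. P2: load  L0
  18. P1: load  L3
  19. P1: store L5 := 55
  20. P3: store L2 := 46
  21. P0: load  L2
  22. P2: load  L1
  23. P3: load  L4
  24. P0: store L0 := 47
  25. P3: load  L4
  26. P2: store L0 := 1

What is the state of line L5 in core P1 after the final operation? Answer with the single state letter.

1. P1: load  L0  bus=[BusRd]  L0: P0=I P1=S P2=I P3=I  mem[L0]=30
2. P0: load  L2  bus=[BusRd]  L2: P0=S P1=I P2=I P3=I  mem[L2]=0
3. P2: store L0 := 90  bus=[BusRdX]  L0: P0=I P1=I P2=M P3=I  mem[L0]=30
4. P3: load  L0  bus=[BusRd,Flush]  L0: P0=I P1=I P2=S P3=S  mem[L0]=90
5. P3: load  L4  bus=[BusRd]  L4: P0=I P1=I P2=I P3=S  mem[L4]=20
6. P3: load  L0  bus=[-]  L0: P0=I P1=I P2=S P3=S  mem[L0]=90
7. P1: load  L0  bus=[BusRd]  L0: P0=I P1=S P2=S P3=S  mem[L0]=90
8. P3: load  L0  bus=[-]  L0: P0=I P1=S P2=S P3=S  mem[L0]=90
9. P1: load  L0  bus=[-]  L0: P0=I P1=S P2=S P3=S  mem[L0]=90
10. P1: load  L0  bus=[-]  L0: P0=I P1=S P2=S P3=S  mem[L0]=90
11. P3: store L2 := 96  bus=[BusRdX]  L2: P0=I P1=I P2=I P3=M  mem[L2]=0
12. P2: load  L2  bus=[BusRd,Flush]  L2: P0=I P1=I P2=S P3=S  mem[L2]=96
13. P3: store L0 := 47  bus=[BusRdX]  L0: P0=I P1=I P2=I P3=M  mem[L0]=90
14. P1: load  L3  bus=[BusRd]  L3: P0=I P1=S P2=I P3=I  mem[L3]=0
15. P2: store L1 := 96  bus=[BusRdX]  L1: P0=I P1=I P2=M P3=I  mem[L1]=70
16. P0: load  L0  bus=[BusRd,Flush]  L0: P0=S P1=I P2=I P3=S  mem[L0]=47
17. P2: load  L0  bus=[BusRd]  L0: P0=S P1=I P2=S P3=S  mem[L0]=47
18. P1: load  L3  bus=[-]  L3: P0=I P1=S P2=I P3=I  mem[L3]=0
19. P1: store L5 := 55  bus=[BusRdX]  L5: P0=I P1=M P2=I P3=I  mem[L5]=80
20. P3: store L2 := 46  bus=[BusRdX]  L2: P0=I P1=I P2=I P3=M  mem[L2]=96
21. P0: load  L2  bus=[BusRd,Flush]  L2: P0=S P1=I P2=I P3=S  mem[L2]=46
22. P2: load  L1  bus=[-]  L1: P0=I P1=I P2=M P3=I  mem[L1]=70
23. P3: load  L4  bus=[-]  L4: P0=I P1=I P2=I P3=S  mem[L4]=20
24. P0: store L0 := 47  bus=[BusRdX]  L0: P0=M P1=I P2=I P3=I  mem[L0]=47
25. P3: load  L4  bus=[-]  L4: P0=I P1=I P2=I P3=S  mem[L4]=20
26. P2: store L0 := 1  bus=[BusRdX,Flush]  L0: P0=I P1=I P2=M P3=I  mem[L0]=47

state = M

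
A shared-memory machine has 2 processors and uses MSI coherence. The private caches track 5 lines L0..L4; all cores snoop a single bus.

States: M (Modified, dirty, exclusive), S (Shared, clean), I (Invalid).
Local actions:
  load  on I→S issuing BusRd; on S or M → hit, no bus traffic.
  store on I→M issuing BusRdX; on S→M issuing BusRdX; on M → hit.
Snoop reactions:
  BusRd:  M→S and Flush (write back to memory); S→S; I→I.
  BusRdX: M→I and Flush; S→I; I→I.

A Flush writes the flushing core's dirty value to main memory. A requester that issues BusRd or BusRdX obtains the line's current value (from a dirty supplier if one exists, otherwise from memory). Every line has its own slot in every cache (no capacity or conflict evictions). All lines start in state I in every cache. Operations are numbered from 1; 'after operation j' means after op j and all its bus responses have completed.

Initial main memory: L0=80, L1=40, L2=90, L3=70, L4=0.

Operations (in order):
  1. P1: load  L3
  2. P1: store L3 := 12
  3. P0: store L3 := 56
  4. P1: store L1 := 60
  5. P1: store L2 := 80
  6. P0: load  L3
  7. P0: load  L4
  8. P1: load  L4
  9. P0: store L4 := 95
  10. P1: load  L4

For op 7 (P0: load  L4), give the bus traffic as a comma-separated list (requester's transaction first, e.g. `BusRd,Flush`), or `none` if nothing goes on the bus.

1. P1: load  L3  bus=[BusRd]  L3: P0=I P1=S  mem[L3]=70
2. P1: store L3 := 12  bus=[BusRdX]  L3: P0=I P1=M  mem[L3]=70
3. P0: store L3 := 56  bus=[BusRdX,Flush]  L3: P0=M P1=I  mem[L3]=12
4. P1: store L1 := 60  bus=[BusRdX]  L1: P0=I P1=M  mem[L1]=40
5. P1: store L2 := 80  bus=[BusRdX]  L2: P0=I P1=M  mem[L2]=90
6. P0: load  L3  bus=[-]  L3: P0=M P1=I  mem[L3]=12
7. P0: load  L4  bus=[BusRd]  L4: P0=S P1=I  mem[L4]=0
8. P1: load  L4  bus=[BusRd]  L4: P0=S P1=S  mem[L4]=0
9. P0: store L4 := 95  bus=[BusRdX]  L4: P0=M P1=I  mem[L4]=0
10. P1: load  L4  bus=[BusRd,Flush]  L4: P0=S P1=S  mem[L4]=95

bus = BusRd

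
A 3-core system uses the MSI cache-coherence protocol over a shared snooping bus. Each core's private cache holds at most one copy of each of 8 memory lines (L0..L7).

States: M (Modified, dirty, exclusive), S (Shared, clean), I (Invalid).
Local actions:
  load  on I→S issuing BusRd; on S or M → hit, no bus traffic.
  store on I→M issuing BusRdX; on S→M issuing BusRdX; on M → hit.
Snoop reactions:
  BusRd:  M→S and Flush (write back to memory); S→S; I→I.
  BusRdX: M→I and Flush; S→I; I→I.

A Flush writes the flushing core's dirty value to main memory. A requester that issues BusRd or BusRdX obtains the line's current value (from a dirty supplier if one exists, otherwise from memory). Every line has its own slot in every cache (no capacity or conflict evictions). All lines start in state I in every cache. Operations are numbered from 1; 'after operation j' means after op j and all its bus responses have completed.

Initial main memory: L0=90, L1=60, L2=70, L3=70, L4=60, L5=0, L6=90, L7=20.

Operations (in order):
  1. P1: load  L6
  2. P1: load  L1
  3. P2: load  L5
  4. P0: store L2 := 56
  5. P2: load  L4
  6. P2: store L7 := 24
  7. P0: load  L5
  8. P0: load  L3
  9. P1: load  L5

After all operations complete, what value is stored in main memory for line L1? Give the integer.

step 1: P1: load  L6  ⟶  ISI  (L6)  txn=BusRd  M[L6]=90
step 2: P1: load  L1  ⟶  ISI  (L1)  txn=BusRd  M[L1]=60
step 3: P2: load  L5  ⟶  IIS  (L5)  txn=BusRd  M[L5]=0
step 4: P0: store L2 := 56  ⟶  MII  (L2)  txn=BusRdX  M[L2]=70
step 5: P2: load  L4  ⟶  IIS  (L4)  txn=BusRd  M[L4]=60
step 6: P2: store L7 := 24  ⟶  IIM  (L7)  txn=BusRdX  M[L7]=20
step 7: P0: load  L5  ⟶  SIS  (L5)  txn=BusRd  M[L5]=0
step 8: P0: load  L3  ⟶  SII  (L3)  txn=BusRd  M[L3]=70
step 9: P1: load  L5  ⟶  SSS  (L5)  txn=BusRd  M[L5]=0

memory[L1] = 60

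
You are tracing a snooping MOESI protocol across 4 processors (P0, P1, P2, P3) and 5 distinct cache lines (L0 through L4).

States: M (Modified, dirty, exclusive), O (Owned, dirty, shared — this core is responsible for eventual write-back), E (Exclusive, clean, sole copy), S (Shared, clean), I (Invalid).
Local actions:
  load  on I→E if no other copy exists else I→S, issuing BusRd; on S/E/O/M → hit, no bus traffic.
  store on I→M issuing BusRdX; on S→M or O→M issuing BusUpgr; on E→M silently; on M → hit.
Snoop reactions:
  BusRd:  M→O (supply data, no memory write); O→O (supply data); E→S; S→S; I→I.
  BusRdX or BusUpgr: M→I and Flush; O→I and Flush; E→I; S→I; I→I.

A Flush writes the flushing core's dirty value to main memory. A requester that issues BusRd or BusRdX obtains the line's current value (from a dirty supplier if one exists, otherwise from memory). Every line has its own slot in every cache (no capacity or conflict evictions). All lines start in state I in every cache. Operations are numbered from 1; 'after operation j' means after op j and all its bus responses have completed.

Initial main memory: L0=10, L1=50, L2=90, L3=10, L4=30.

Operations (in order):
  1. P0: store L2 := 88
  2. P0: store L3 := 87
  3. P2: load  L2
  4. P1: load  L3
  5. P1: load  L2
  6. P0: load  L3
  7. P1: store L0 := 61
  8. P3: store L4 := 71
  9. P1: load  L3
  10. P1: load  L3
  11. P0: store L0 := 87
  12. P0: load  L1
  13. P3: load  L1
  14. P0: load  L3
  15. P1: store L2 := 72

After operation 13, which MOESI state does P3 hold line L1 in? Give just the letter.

state = S

1. P0: store L2 := 88  bus=[BusRdX]  L2: P0=M P1=I P2=I P3=I  mem[L2]=90
2. P0: store L3 := 87  bus=[BusRdX]  L3: P0=M P1=I P2=I P3=I  mem[L3]=10
3. P2: load  L2  bus=[BusRd]  L2: P0=O P1=I P2=S P3=I  mem[L2]=90
4. P1: load  L3  bus=[BusRd]  L3: P0=O P1=S P2=I P3=I  mem[L3]=10
5. P1: load  L2  bus=[BusRd]  L2: P0=O P1=S P2=S P3=I  mem[L2]=90
6. P0: load  L3  bus=[-]  L3: P0=O P1=S P2=I P3=I  mem[L3]=10
7. P1: store L0 := 61  bus=[BusRdX]  L0: P0=I P1=M P2=I P3=I  mem[L0]=10
8. P3: store L4 := 71  bus=[BusRdX]  L4: P0=I P1=I P2=I P3=M  mem[L4]=30
9. P1: load  L3  bus=[-]  L3: P0=O P1=S P2=I P3=I  mem[L3]=10
10. P1: load  L3  bus=[-]  L3: P0=O P1=S P2=I P3=I  mem[L3]=10
11. P0: store L0 := 87  bus=[BusRdX,Flush]  L0: P0=M P1=I P2=I P3=I  mem[L0]=61
12. P0: load  L1  bus=[BusRd]  L1: P0=E P1=I P2=I P3=I  mem[L1]=50
13. P3: load  L1  bus=[BusRd]  L1: P0=S P1=I P2=I P3=S  mem[L1]=50
14. P0: load  L3  bus=[-]  L3: P0=O P1=S P2=I P3=I  mem[L3]=10
15. P1: store L2 := 72  bus=[BusUpgr,Flush]  L2: P0=I P1=M P2=I P3=I  mem[L2]=88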